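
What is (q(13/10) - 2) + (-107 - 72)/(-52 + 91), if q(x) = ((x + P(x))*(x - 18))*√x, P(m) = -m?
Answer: -257/39 ≈ -6.5897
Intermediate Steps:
q(x) = 0 (q(x) = ((x - x)*(x - 18))*√x = (0*(-18 + x))*√x = 0*√x = 0)
(q(13/10) - 2) + (-107 - 72)/(-52 + 91) = (0 - 2) + (-107 - 72)/(-52 + 91) = -2 - 179/39 = -257/39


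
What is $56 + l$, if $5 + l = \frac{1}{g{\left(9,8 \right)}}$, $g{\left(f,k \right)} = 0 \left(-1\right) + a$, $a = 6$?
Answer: $\frac{307}{6} \approx 51.167$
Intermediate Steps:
$g{\left(f,k \right)} = 6$ ($g{\left(f,k \right)} = 0 \left(-1\right) + 6 = 0 + 6 = 6$)
$l = - \frac{29}{6}$ ($l = -5 + \frac{1}{6} = - \frac{29}{6} \approx -4.8333$)
$56 + l = 56 - \frac{29}{6} = \frac{307}{6}$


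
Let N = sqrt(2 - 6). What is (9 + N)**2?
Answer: 77 + 36*I ≈ 77.0 + 36.0*I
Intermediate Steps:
N = 2*I (N = sqrt(-4) = 2*I ≈ 2.0*I)
(9 + N)**2 = (9 + 2*I)**2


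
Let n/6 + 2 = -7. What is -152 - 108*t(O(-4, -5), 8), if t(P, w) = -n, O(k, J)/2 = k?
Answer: -5984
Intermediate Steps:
n = -54 (n = -12 + 6*(-7) = -12 - 42 = -54)
O(k, J) = 2*k
t(P, w) = 54 (t(P, w) = -1*(-54) = 54)
-152 - 108*t(O(-4, -5), 8) = -152 - 108*54 = -152 - 5832 = -5984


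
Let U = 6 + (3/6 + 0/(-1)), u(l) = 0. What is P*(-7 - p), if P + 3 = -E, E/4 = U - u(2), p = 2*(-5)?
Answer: -87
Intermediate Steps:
p = -10
U = 13/2 (U = 6 + (3*(⅙) + 0*(-1)) = 6 + (½ + 0) = 6 + ½ = 13/2 ≈ 6.5000)
E = 26 (E = 4*(13/2 - 1*0) = 4*(13/2 + 0) = 4*(13/2) = 26)
P = -29 (P = -3 - 1*26 = -3 - 26 = -29)
P*(-7 - p) = -29*(-7 - 1*(-10)) = -29*(-7 + 10) = -29*3 = -87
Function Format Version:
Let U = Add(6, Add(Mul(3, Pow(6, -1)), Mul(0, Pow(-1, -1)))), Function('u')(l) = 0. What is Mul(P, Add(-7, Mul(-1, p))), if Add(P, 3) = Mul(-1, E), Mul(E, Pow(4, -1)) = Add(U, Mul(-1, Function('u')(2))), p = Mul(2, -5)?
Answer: -87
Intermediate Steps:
p = -10
U = Rational(13, 2) (U = Add(6, Add(Mul(3, Rational(1, 6)), Mul(0, -1))) = Add(6, Add(Rational(1, 2), 0)) = Add(6, Rational(1, 2)) = Rational(13, 2) ≈ 6.5000)
E = 26 (E = Mul(4, Add(Rational(13, 2), Mul(-1, 0))) = Mul(4, Add(Rational(13, 2), 0)) = Mul(4, Rational(13, 2)) = 26)
P = -29 (P = Add(-3, Mul(-1, 26)) = Add(-3, -26) = -29)
Mul(P, Add(-7, Mul(-1, p))) = Mul(-29, Add(-7, Mul(-1, -10))) = Mul(-29, Add(-7, 10)) = Mul(-29, 3) = -87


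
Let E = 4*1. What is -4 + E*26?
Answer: 100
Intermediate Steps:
E = 4
-4 + E*26 = -4 + 4*26 = -4 + 104 = 100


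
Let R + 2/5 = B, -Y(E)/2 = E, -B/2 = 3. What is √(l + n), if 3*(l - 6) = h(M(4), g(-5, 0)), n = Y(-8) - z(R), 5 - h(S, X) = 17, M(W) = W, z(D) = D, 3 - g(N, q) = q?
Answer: √610/5 ≈ 4.9396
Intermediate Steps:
B = -6 (B = -2*3 = -6)
g(N, q) = 3 - q
Y(E) = -2*E
R = -32/5 (R = -⅖ - 6 = -32/5 ≈ -6.4000)
h(S, X) = -12 (h(S, X) = 5 - 1*17 = 5 - 17 = -12)
n = 112/5 (n = -2*(-8) - 1*(-32/5) = 16 + 32/5 = 112/5 ≈ 22.400)
l = 2 (l = 6 + (⅓)*(-12) = 6 - 4 = 2)
√(l + n) = √(2 + 112/5) = √(122/5) = √610/5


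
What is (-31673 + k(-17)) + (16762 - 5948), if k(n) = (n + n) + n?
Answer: -20910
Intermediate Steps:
k(n) = 3*n (k(n) = 2*n + n = 3*n)
(-31673 + k(-17)) + (16762 - 5948) = (-31673 + 3*(-17)) + (16762 - 5948) = (-31673 - 51) + 10814 = -31724 + 10814 = -20910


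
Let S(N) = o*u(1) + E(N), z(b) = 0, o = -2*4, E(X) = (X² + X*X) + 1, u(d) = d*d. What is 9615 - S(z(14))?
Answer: 9622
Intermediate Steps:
u(d) = d²
E(X) = 1 + 2*X² (E(X) = (X² + X²) + 1 = 2*X² + 1 = 1 + 2*X²)
o = -8
S(N) = -7 + 2*N² (S(N) = -8*1² + (1 + 2*N²) = -8*1 + (1 + 2*N²) = -8 + (1 + 2*N²) = -7 + 2*N²)
9615 - S(z(14)) = 9615 - (-7 + 2*0²) = 9615 - (-7 + 2*0) = 9615 - (-7 + 0) = 9615 - 1*(-7) = 9615 + 7 = 9622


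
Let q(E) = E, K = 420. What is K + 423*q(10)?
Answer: 4650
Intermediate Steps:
K + 423*q(10) = 420 + 423*10 = 420 + 4230 = 4650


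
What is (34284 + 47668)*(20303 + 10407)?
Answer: 2516745920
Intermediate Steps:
(34284 + 47668)*(20303 + 10407) = 81952*30710 = 2516745920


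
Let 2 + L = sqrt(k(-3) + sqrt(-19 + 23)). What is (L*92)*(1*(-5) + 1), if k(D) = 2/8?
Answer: 184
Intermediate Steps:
k(D) = 1/4 (k(D) = 2*(1/8) = 1/4)
L = -1/2 (L = -2 + sqrt(1/4 + sqrt(-19 + 23)) = -2 + sqrt(1/4 + sqrt(4)) = -2 + sqrt(1/4 + 2) = -2 + sqrt(9/4) = -2 + 3/2 = -1/2 ≈ -0.50000)
(L*92)*(1*(-5) + 1) = (-1/2*92)*(1*(-5) + 1) = -46*(-5 + 1) = -46*(-4) = 184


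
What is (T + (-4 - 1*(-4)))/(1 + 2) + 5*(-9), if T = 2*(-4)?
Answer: -143/3 ≈ -47.667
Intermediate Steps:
T = -8
(T + (-4 - 1*(-4)))/(1 + 2) + 5*(-9) = (-8 + (-4 - 1*(-4)))/(1 + 2) + 5*(-9) = (-8 + (-4 + 4))/3 - 45 = (-8 + 0)*(⅓) - 45 = -8*⅓ - 45 = -8/3 - 45 = -143/3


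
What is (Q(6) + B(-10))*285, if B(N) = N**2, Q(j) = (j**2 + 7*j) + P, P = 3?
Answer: 51585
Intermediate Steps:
Q(j) = 3 + j**2 + 7*j (Q(j) = (j**2 + 7*j) + 3 = 3 + j**2 + 7*j)
(Q(6) + B(-10))*285 = ((3 + 6**2 + 7*6) + (-10)**2)*285 = ((3 + 36 + 42) + 100)*285 = (81 + 100)*285 = 181*285 = 51585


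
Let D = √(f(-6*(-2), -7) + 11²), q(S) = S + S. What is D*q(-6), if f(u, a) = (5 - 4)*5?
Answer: -36*√14 ≈ -134.70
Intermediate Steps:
q(S) = 2*S
f(u, a) = 5 (f(u, a) = 1*5 = 5)
D = 3*√14 (D = √(5 + 11²) = √(5 + 121) = √126 = 3*√14 ≈ 11.225)
D*q(-6) = (3*√14)*(2*(-6)) = (3*√14)*(-12) = -36*√14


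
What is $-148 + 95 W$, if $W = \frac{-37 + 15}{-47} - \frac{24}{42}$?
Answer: $- \frac{51922}{329} \approx -157.82$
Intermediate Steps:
$W = - \frac{34}{329}$ ($W = \left(-22\right) \left(- \frac{1}{47}\right) - \frac{4}{7} = \frac{22}{47} - \frac{4}{7} = - \frac{34}{329} \approx -0.10334$)
$-148 + 95 W = -148 + 95 \left(- \frac{34}{329}\right) = -148 - \frac{3230}{329} = - \frac{51922}{329}$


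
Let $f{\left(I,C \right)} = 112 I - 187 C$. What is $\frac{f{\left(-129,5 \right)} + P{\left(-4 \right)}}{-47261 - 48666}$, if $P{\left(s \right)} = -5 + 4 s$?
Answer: $\frac{15404}{95927} \approx 0.16058$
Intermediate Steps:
$f{\left(I,C \right)} = - 187 C + 112 I$
$\frac{f{\left(-129,5 \right)} + P{\left(-4 \right)}}{-47261 - 48666} = \frac{\left(\left(-187\right) 5 + 112 \left(-129\right)\right) + \left(-5 + 4 \left(-4\right)\right)}{-47261 - 48666} = \frac{\left(-935 - 14448\right) - 21}{-95927} = \left(-15383 - 21\right) \left(- \frac{1}{95927}\right) = \left(-15404\right) \left(- \frac{1}{95927}\right) = \frac{15404}{95927}$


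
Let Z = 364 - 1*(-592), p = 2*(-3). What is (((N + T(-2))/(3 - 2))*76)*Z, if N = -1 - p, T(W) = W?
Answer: 217968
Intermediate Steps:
p = -6
N = 5 (N = -1 - 1*(-6) = -1 + 6 = 5)
Z = 956 (Z = 364 + 592 = 956)
(((N + T(-2))/(3 - 2))*76)*Z = (((5 - 2)/(3 - 2))*76)*956 = ((3/1)*76)*956 = ((3*1)*76)*956 = (3*76)*956 = 228*956 = 217968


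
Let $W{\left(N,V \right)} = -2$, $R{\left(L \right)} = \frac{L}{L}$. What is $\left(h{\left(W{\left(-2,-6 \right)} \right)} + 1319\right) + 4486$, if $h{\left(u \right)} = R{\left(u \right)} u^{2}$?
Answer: $5809$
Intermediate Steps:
$R{\left(L \right)} = 1$
$h{\left(u \right)} = u^{2}$ ($h{\left(u \right)} = 1 u^{2} = u^{2}$)
$\left(h{\left(W{\left(-2,-6 \right)} \right)} + 1319\right) + 4486 = \left(\left(-2\right)^{2} + 1319\right) + 4486 = \left(4 + 1319\right) + 4486 = 1323 + 4486 = 5809$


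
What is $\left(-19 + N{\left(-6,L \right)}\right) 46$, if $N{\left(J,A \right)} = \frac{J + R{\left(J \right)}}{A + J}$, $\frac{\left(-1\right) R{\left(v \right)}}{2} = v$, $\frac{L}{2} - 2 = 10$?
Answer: $- \frac{2576}{3} \approx -858.67$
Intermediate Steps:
$L = 24$ ($L = 4 + 2 \cdot 10 = 4 + 20 = 24$)
$R{\left(v \right)} = - 2 v$
$N{\left(J,A \right)} = - \frac{J}{A + J}$ ($N{\left(J,A \right)} = \frac{J - 2 J}{A + J} = \frac{\left(-1\right) J}{A + J} = - \frac{J}{A + J}$)
$\left(-19 + N{\left(-6,L \right)}\right) 46 = \left(-19 - - \frac{6}{24 - 6}\right) 46 = \left(-19 - - \frac{6}{18}\right) 46 = \left(-19 - \left(-6\right) \frac{1}{18}\right) 46 = \left(-19 + \frac{1}{3}\right) 46 = \left(- \frac{56}{3}\right) 46 = - \frac{2576}{3}$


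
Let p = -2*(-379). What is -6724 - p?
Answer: -7482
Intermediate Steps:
p = 758
-6724 - p = -6724 - 1*758 = -6724 - 758 = -7482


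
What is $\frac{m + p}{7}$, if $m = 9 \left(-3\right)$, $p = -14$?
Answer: $- \frac{41}{7} \approx -5.8571$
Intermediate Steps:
$m = -27$
$\frac{m + p}{7} = \frac{-27 - 14}{7} = \frac{1}{7} \left(-41\right) = - \frac{41}{7}$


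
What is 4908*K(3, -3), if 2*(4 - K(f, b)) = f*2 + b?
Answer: 12270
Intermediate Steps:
K(f, b) = 4 - f - b/2 (K(f, b) = 4 - (f*2 + b)/2 = 4 - (2*f + b)/2 = 4 - (b + 2*f)/2 = 4 + (-f - b/2) = 4 - f - b/2)
4908*K(3, -3) = 4908*(4 - 1*3 - ½*(-3)) = 4908*(4 - 3 + 3/2) = 4908*(5/2) = 12270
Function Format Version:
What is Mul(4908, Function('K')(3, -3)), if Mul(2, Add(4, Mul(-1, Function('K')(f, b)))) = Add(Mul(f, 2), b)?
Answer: 12270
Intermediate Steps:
Function('K')(f, b) = Add(4, Mul(-1, f), Mul(Rational(-1, 2), b)) (Function('K')(f, b) = Add(4, Mul(Rational(-1, 2), Add(Mul(f, 2), b))) = Add(4, Mul(Rational(-1, 2), Add(Mul(2, f), b))) = Add(4, Mul(Rational(-1, 2), Add(b, Mul(2, f)))) = Add(4, Add(Mul(-1, f), Mul(Rational(-1, 2), b))) = Add(4, Mul(-1, f), Mul(Rational(-1, 2), b)))
Mul(4908, Function('K')(3, -3)) = Mul(4908, Add(4, Mul(-1, 3), Mul(Rational(-1, 2), -3))) = Mul(4908, Add(4, -3, Rational(3, 2))) = Mul(4908, Rational(5, 2)) = 12270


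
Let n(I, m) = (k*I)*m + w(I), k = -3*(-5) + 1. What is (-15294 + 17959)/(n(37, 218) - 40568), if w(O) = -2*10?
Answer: 2665/88468 ≈ 0.030124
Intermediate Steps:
w(O) = -20
k = 16 (k = 15 + 1 = 16)
n(I, m) = -20 + 16*I*m (n(I, m) = (16*I)*m - 20 = 16*I*m - 20 = -20 + 16*I*m)
(-15294 + 17959)/(n(37, 218) - 40568) = (-15294 + 17959)/((-20 + 16*37*218) - 40568) = 2665/((-20 + 129056) - 40568) = 2665/(129036 - 40568) = 2665/88468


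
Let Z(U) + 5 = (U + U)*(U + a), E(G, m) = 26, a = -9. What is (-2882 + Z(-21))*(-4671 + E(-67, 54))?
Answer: 7557415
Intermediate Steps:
Z(U) = -5 + 2*U*(-9 + U) (Z(U) = -5 + (U + U)*(U - 9) = -5 + (2*U)*(-9 + U) = -5 + 2*U*(-9 + U))
(-2882 + Z(-21))*(-4671 + E(-67, 54)) = (-2882 + (-5 - 18*(-21) + 2*(-21)²))*(-4671 + 26) = (-2882 + (-5 + 378 + 2*441))*(-4645) = (-2882 + (-5 + 378 + 882))*(-4645) = (-2882 + 1255)*(-4645) = -1627*(-4645) = 7557415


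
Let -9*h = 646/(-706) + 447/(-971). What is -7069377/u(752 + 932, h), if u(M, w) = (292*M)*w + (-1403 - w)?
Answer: -7269362605953/75827946949 ≈ -95.867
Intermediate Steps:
h = 471424/3084867 (h = -(646/(-706) + 447/(-971))/9 = -(646*(-1/706) + 447*(-1/971))/9 = -(-323/353 - 447/971)/9 = -1/9*(-471424/342763) = 471424/3084867 ≈ 0.15282)
u(M, w) = -1403 - w + 292*M*w (u(M, w) = 292*M*w + (-1403 - w) = -1403 - w + 292*M*w)
-7069377/u(752 + 932, h) = -7069377/(-1403 - 1*471424/3084867 + 292*(752 + 932)*(471424/3084867)) = -7069377/(-1403 - 471424/3084867 + 292*1684*(471424/3084867)) = -7069377/(-1403 - 471424/3084867 + 231812380672/3084867) = -7069377/75827946949/1028289 = -7069377*1028289/75827946949 = -7269362605953/75827946949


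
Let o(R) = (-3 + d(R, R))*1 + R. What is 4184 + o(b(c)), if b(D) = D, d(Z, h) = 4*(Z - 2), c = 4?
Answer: 4193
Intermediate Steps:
d(Z, h) = -8 + 4*Z (d(Z, h) = 4*(-2 + Z) = -8 + 4*Z)
o(R) = -11 + 5*R (o(R) = (-3 + (-8 + 4*R))*1 + R = (-11 + 4*R)*1 + R = (-11 + 4*R) + R = -11 + 5*R)
4184 + o(b(c)) = 4184 + (-11 + 5*4) = 4184 + (-11 + 20) = 4184 + 9 = 4193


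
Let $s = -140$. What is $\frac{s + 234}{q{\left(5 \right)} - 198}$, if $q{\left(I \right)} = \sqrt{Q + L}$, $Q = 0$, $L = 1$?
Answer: $- \frac{94}{197} \approx -0.47716$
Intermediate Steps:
$q{\left(I \right)} = 1$ ($q{\left(I \right)} = \sqrt{0 + 1} = \sqrt{1} = 1$)
$\frac{s + 234}{q{\left(5 \right)} - 198} = \frac{-140 + 234}{1 - 198} = \frac{94}{-197} = 94 \left(- \frac{1}{197}\right) = - \frac{94}{197}$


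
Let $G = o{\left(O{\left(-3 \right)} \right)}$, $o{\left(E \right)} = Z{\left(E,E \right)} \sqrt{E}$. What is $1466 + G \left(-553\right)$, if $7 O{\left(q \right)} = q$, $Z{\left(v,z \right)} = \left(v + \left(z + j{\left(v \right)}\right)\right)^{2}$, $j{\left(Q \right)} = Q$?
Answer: $1466 - \frac{6399 i \sqrt{21}}{49} \approx 1466.0 - 598.45 i$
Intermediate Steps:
$Z{\left(v,z \right)} = \left(z + 2 v\right)^{2}$ ($Z{\left(v,z \right)} = \left(v + \left(z + v\right)\right)^{2} = \left(v + \left(v + z\right)\right)^{2} = \left(z + 2 v\right)^{2}$)
$O{\left(q \right)} = \frac{q}{7}$
$o{\left(E \right)} = 9 E^{\frac{5}{2}}$ ($o{\left(E \right)} = \left(E + 2 E\right)^{2} \sqrt{E} = \left(3 E\right)^{2} \sqrt{E} = 9 E^{2} \sqrt{E} = 9 E^{\frac{5}{2}}$)
$G = \frac{81 i \sqrt{21}}{343}$ ($G = 9 \left(\frac{1}{7} \left(-3\right)\right)^{\frac{5}{2}} = 9 \left(- \frac{3}{7}\right)^{\frac{5}{2}} = 9 \frac{9 i \sqrt{21}}{343} = \frac{81 i \sqrt{21}}{343} \approx 1.0822 i$)
$1466 + G \left(-553\right) = 1466 + \frac{81 i \sqrt{21}}{343} \left(-553\right) = 1466 - \frac{6399 i \sqrt{21}}{49}$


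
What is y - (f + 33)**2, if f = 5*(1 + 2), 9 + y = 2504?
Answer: 191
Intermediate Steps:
y = 2495 (y = -9 + 2504 = 2495)
f = 15 (f = 5*3 = 15)
y - (f + 33)**2 = 2495 - (15 + 33)**2 = 2495 - 1*48**2 = 2495 - 1*2304 = 2495 - 2304 = 191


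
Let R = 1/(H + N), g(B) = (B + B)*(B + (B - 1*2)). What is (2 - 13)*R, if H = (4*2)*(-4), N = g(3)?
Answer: 11/8 ≈ 1.3750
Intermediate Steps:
g(B) = 2*B*(-2 + 2*B) (g(B) = (2*B)*(B + (B - 2)) = (2*B)*(B + (-2 + B)) = (2*B)*(-2 + 2*B) = 2*B*(-2 + 2*B))
N = 24 (N = 4*3*(-1 + 3) = 4*3*2 = 24)
H = -32 (H = 8*(-4) = -32)
R = -⅛ (R = 1/(-32 + 24) = 1/(-8) = -⅛ ≈ -0.12500)
(2 - 13)*R = (2 - 13)*(-⅛) = -11*(-⅛) = 11/8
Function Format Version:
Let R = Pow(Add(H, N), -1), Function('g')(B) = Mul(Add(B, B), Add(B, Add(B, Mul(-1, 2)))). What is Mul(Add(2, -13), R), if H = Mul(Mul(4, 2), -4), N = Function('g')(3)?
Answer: Rational(11, 8) ≈ 1.3750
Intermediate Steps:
Function('g')(B) = Mul(2, B, Add(-2, Mul(2, B))) (Function('g')(B) = Mul(Mul(2, B), Add(B, Add(B, -2))) = Mul(Mul(2, B), Add(B, Add(-2, B))) = Mul(Mul(2, B), Add(-2, Mul(2, B))) = Mul(2, B, Add(-2, Mul(2, B))))
N = 24 (N = Mul(4, 3, Add(-1, 3)) = Mul(4, 3, 2) = 24)
H = -32 (H = Mul(8, -4) = -32)
R = Rational(-1, 8) (R = Pow(Add(-32, 24), -1) = Pow(-8, -1) = Rational(-1, 8) ≈ -0.12500)
Mul(Add(2, -13), R) = Mul(Add(2, -13), Rational(-1, 8)) = Mul(-11, Rational(-1, 8)) = Rational(11, 8)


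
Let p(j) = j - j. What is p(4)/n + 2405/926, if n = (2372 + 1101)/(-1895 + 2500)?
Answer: 2405/926 ≈ 2.5972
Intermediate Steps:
p(j) = 0
n = 3473/605 ≈ 5.7405
p(4)/n + 2405/926 = 0/(3473/605) + 2405/926 = 0*(605/3473) + 2405*(1/926) = 0 + 2405/926 = 2405/926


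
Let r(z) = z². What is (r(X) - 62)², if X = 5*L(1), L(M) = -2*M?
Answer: 1444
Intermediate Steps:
X = -10 (X = 5*(-2*1) = 5*(-2) = -10)
(r(X) - 62)² = ((-10)² - 62)² = (100 - 62)² = 38² = 1444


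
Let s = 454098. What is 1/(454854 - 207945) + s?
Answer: 112120883083/246909 ≈ 4.5410e+5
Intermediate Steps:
1/(454854 - 207945) + s = 1/(454854 - 207945) + 454098 = 1/246909 + 454098 = 112120883083/246909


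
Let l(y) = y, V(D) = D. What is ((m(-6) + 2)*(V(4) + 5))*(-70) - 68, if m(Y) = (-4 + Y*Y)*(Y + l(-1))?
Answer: 139792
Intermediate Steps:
m(Y) = (-1 + Y)*(-4 + Y²) (m(Y) = (-4 + Y*Y)*(Y - 1) = (-4 + Y²)*(-1 + Y) = (-1 + Y)*(-4 + Y²))
((m(-6) + 2)*(V(4) + 5))*(-70) - 68 = (((4 + (-6)³ - 1*(-6)² - 4*(-6)) + 2)*(4 + 5))*(-70) - 68 = (((4 - 216 - 1*36 + 24) + 2)*9)*(-70) - 68 = (((4 - 216 - 36 + 24) + 2)*9)*(-70) - 68 = ((-224 + 2)*9)*(-70) - 68 = -222*9*(-70) - 68 = -1998*(-70) - 68 = 139860 - 68 = 139792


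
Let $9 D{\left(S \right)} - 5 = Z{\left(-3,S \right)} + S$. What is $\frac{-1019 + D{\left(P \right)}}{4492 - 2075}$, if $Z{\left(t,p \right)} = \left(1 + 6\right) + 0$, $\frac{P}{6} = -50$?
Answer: $- \frac{1051}{2417} \approx -0.43484$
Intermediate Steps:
$P = -300$ ($P = 6 \left(-50\right) = -300$)
$Z{\left(t,p \right)} = 7$ ($Z{\left(t,p \right)} = 7 + 0 = 7$)
$D{\left(S \right)} = \frac{4}{3} + \frac{S}{9}$ ($D{\left(S \right)} = \frac{5}{9} + \frac{7 + S}{9} = \frac{5}{9} + \left(\frac{7}{9} + \frac{S}{9}\right) = \frac{4}{3} + \frac{S}{9}$)
$\frac{-1019 + D{\left(P \right)}}{4492 - 2075} = \frac{-1019 + \left(\frac{4}{3} + \frac{1}{9} \left(-300\right)\right)}{4492 - 2075} = \frac{-1019 + \left(\frac{4}{3} - \frac{100}{3}\right)}{2417} = \left(-1019 - 32\right) \frac{1}{2417} = \left(-1051\right) \frac{1}{2417} = - \frac{1051}{2417}$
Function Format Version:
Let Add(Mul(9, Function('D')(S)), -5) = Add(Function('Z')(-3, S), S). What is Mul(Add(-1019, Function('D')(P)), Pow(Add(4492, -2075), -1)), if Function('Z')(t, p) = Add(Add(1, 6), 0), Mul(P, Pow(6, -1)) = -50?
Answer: Rational(-1051, 2417) ≈ -0.43484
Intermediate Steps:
P = -300 (P = Mul(6, -50) = -300)
Function('Z')(t, p) = 7 (Function('Z')(t, p) = Add(7, 0) = 7)
Function('D')(S) = Add(Rational(4, 3), Mul(Rational(1, 9), S)) (Function('D')(S) = Add(Rational(5, 9), Mul(Rational(1, 9), Add(7, S))) = Add(Rational(5, 9), Add(Rational(7, 9), Mul(Rational(1, 9), S))) = Add(Rational(4, 3), Mul(Rational(1, 9), S)))
Mul(Add(-1019, Function('D')(P)), Pow(Add(4492, -2075), -1)) = Mul(Add(-1019, Add(Rational(4, 3), Mul(Rational(1, 9), -300))), Pow(Add(4492, -2075), -1)) = Mul(Add(-1019, Add(Rational(4, 3), Rational(-100, 3))), Pow(2417, -1)) = Mul(Add(-1019, -32), Rational(1, 2417)) = Mul(-1051, Rational(1, 2417)) = Rational(-1051, 2417)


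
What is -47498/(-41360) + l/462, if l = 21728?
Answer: 2989007/62040 ≈ 48.179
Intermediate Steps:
-47498/(-41360) + l/462 = -47498/(-41360) + 21728/462 = -47498*(-1/41360) + 21728*(1/462) = 2159/1880 + 1552/33 = 2989007/62040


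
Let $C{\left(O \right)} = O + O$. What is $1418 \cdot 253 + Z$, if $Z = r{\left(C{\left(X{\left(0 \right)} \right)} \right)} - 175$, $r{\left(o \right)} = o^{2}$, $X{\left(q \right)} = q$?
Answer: $358579$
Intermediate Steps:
$C{\left(O \right)} = 2 O$
$Z = -175$ ($Z = \left(2 \cdot 0\right)^{2} - 175 = 0^{2} - 175 = 0 - 175 = -175$)
$1418 \cdot 253 + Z = 1418 \cdot 253 - 175 = 358754 - 175 = 358579$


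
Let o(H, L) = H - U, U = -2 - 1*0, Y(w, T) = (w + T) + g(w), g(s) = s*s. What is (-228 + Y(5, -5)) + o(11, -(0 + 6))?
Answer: -190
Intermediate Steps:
g(s) = s²
Y(w, T) = T + w + w² (Y(w, T) = (w + T) + w² = (T + w) + w² = T + w + w²)
U = -2 (U = -2 + 0 = -2)
o(H, L) = 2 + H (o(H, L) = H - 1*(-2) = H + 2 = 2 + H)
(-228 + Y(5, -5)) + o(11, -(0 + 6)) = (-228 + (-5 + 5 + 5²)) + (2 + 11) = (-228 + (-5 + 5 + 25)) + 13 = (-228 + 25) + 13 = -203 + 13 = -190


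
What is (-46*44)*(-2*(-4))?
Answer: -16192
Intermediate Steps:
(-46*44)*(-2*(-4)) = -2024*8 = -16192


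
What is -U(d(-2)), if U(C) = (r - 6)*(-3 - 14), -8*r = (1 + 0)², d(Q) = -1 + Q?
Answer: -833/8 ≈ -104.13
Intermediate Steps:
r = -⅛ (r = -(1 + 0)²/8 = -⅛*1² = -⅛*1 = -⅛ ≈ -0.12500)
U(C) = 833/8 (U(C) = (-⅛ - 6)*(-3 - 14) = -49/8*(-17) = 833/8)
-U(d(-2)) = -1*833/8 = -833/8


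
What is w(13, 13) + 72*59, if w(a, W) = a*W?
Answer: 4417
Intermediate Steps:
w(a, W) = W*a
w(13, 13) + 72*59 = 13*13 + 72*59 = 169 + 4248 = 4417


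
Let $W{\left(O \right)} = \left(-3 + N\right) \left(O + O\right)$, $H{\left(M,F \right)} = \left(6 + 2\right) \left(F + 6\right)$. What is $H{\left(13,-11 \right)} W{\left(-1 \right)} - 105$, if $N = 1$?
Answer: $-265$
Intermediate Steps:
$H{\left(M,F \right)} = 48 + 8 F$ ($H{\left(M,F \right)} = 8 \left(6 + F\right) = 48 + 8 F$)
$W{\left(O \right)} = - 4 O$ ($W{\left(O \right)} = \left(-3 + 1\right) \left(O + O\right) = - 2 \cdot 2 O = - 4 O$)
$H{\left(13,-11 \right)} W{\left(-1 \right)} - 105 = \left(48 + 8 \left(-11\right)\right) \left(\left(-4\right) \left(-1\right)\right) - 105 = \left(48 - 88\right) 4 - 105 = \left(-40\right) 4 - 105 = -160 - 105 = -265$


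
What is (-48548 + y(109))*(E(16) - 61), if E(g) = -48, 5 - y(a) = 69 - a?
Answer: 5286827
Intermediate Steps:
y(a) = -64 + a (y(a) = 5 - (69 - a) = 5 + (-69 + a) = -64 + a)
(-48548 + y(109))*(E(16) - 61) = (-48548 + (-64 + 109))*(-48 - 61) = (-48548 + 45)*(-109) = -48503*(-109) = 5286827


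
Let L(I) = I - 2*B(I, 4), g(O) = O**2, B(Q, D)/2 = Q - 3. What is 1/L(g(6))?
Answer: -1/96 ≈ -0.010417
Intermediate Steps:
B(Q, D) = -6 + 2*Q (B(Q, D) = 2*(Q - 3) = 2*(-3 + Q) = -6 + 2*Q)
L(I) = 12 - 3*I (L(I) = I - 2*(-6 + 2*I) = I + (12 - 4*I) = 12 - 3*I)
1/L(g(6)) = 1/(12 - 3*6**2) = 1/(12 - 3*36) = 1/(12 - 108) = 1/(-96) = -1/96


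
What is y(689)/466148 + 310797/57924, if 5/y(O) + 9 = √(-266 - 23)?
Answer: 297803529873/55502377768 - 17*I/34494952 ≈ 5.3656 - 4.9283e-7*I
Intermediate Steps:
y(O) = (-9 - 17*I)/74 (y(O) = 5/(-9 + √(-266 - 23)) = 5/(-9 + √(-289)) = 5/(-9 + 17*I) = 5*((-9 - 17*I)/370) = (-9 - 17*I)/74)
y(689)/466148 + 310797/57924 = (-9/74 - 17*I/74)/466148 + 310797/57924 = (-9/74 - 17*I/74)*(1/466148) + 310797*(1/57924) = (-9/34494952 - 17*I/34494952) + 34533/6436 = 297803529873/55502377768 - 17*I/34494952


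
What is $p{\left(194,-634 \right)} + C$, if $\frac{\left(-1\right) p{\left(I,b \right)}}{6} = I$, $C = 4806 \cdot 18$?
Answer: $85344$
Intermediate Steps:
$C = 86508$
$p{\left(I,b \right)} = - 6 I$
$p{\left(194,-634 \right)} + C = \left(-6\right) 194 + 86508 = -1164 + 86508 = 85344$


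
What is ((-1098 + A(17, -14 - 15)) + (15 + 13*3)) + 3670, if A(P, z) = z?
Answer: 2597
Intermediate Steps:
((-1098 + A(17, -14 - 15)) + (15 + 13*3)) + 3670 = ((-1098 + (-14 - 15)) + (15 + 13*3)) + 3670 = ((-1098 - 29) + (15 + 39)) + 3670 = (-1127 + 54) + 3670 = -1073 + 3670 = 2597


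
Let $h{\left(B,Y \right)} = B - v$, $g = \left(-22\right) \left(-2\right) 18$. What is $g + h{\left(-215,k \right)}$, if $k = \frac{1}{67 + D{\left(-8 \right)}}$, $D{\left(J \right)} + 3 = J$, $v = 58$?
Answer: $519$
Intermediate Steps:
$D{\left(J \right)} = -3 + J$
$k = \frac{1}{56}$ ($k = \frac{1}{67 - 11} = \frac{1}{56} \approx 0.017857$)
$g = 792$ ($g = 44 \cdot 18 = 792$)
$h{\left(B,Y \right)} = -58 + B$ ($h{\left(B,Y \right)} = B - 58 = -58 + B$)
$g + h{\left(-215,k \right)} = 792 - 273 = 519$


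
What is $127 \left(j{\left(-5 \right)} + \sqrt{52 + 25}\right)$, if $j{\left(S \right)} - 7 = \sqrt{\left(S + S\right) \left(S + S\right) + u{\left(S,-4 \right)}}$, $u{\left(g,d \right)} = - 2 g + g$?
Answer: $889 + 127 \sqrt{77} + 127 \sqrt{105} \approx 3304.8$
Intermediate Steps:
$u{\left(g,d \right)} = - g$
$j{\left(S \right)} = 7 + \sqrt{- S + 4 S^{2}}$ ($j{\left(S \right)} = 7 + \sqrt{\left(S + S\right) \left(S + S\right) - S} = 7 + \sqrt{2 S 2 S - S} = 7 + \sqrt{4 S^{2} - S} = 7 + \sqrt{- S + 4 S^{2}}$)
$127 \left(j{\left(-5 \right)} + \sqrt{52 + 25}\right) = 127 \left(\left(7 + \sqrt{- 5 \left(-1 + 4 \left(-5\right)\right)}\right) + \sqrt{52 + 25}\right) = 127 \left(\left(7 + \sqrt{- 5 \left(-1 - 20\right)}\right) + \sqrt{77}\right) = 127 \left(\left(7 + \sqrt{\left(-5\right) \left(-21\right)}\right) + \sqrt{77}\right) = 127 \left(\left(7 + \sqrt{105}\right) + \sqrt{77}\right) = 127 \left(7 + \sqrt{77} + \sqrt{105}\right) = 889 + 127 \sqrt{77} + 127 \sqrt{105}$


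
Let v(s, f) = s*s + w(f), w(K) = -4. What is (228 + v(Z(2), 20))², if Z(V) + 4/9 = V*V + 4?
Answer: 518381824/6561 ≈ 79010.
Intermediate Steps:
Z(V) = 32/9 + V² (Z(V) = -4/9 + (V*V + 4) = -4/9 + (V² + 4) = -4/9 + (4 + V²) = 32/9 + V²)
v(s, f) = -4 + s² (v(s, f) = s*s - 4 = s² - 4 = -4 + s²)
(228 + v(Z(2), 20))² = (228 + (-4 + (32/9 + 2²)²))² = (228 + (-4 + (32/9 + 4)²))² = (228 + (-4 + (68/9)²))² = (228 + (-4 + 4624/81))² = (228 + 4300/81)² = (22768/81)² = 518381824/6561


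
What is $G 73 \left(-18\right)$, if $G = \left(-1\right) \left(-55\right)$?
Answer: $-72270$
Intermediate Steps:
$G = 55$
$G 73 \left(-18\right) = 55 \cdot 73 \left(-18\right) = 4015 \left(-18\right) = -72270$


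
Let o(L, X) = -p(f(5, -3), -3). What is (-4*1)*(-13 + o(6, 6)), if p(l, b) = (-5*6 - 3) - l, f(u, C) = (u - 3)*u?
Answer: -120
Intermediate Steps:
f(u, C) = u*(-3 + u) (f(u, C) = (-3 + u)*u = u*(-3 + u))
p(l, b) = -33 - l (p(l, b) = (-30 - 3) - l = -33 - l)
o(L, X) = 43 (o(L, X) = -(-33 - 5*(-3 + 5)) = -(-33 - 5*2) = -(-33 - 1*10) = -(-33 - 10) = -1*(-43) = 43)
(-4*1)*(-13 + o(6, 6)) = (-4*1)*(-13 + 43) = -4*30 = -120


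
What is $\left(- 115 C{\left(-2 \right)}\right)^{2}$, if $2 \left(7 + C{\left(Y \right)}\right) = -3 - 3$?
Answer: $1322500$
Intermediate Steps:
$C{\left(Y \right)} = -10$ ($C{\left(Y \right)} = -7 + \frac{-3 - 3}{2} = -7 + \frac{1}{2} \left(-6\right) = -7 - 3 = -10$)
$\left(- 115 C{\left(-2 \right)}\right)^{2} = \left(\left(-115\right) \left(-10\right)\right)^{2} = 1150^{2} = 1322500$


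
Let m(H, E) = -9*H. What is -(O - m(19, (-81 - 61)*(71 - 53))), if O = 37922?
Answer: -38093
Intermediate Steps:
-(O - m(19, (-81 - 61)*(71 - 53))) = -(37922 - (-9)*19) = -(37922 - 1*(-171)) = -(37922 + 171) = -1*38093 = -38093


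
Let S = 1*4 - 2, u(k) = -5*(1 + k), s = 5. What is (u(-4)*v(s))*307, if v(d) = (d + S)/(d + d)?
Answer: 6447/2 ≈ 3223.5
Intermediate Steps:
u(k) = -5 - 5*k
S = 2 (S = 4 - 2 = 2)
v(d) = (2 + d)/(2*d) (v(d) = (d + 2)/(d + d) = (2 + d)/((2*d)) = (2 + d)*(1/(2*d)) = (2 + d)/(2*d))
(u(-4)*v(s))*307 = ((-5 - 5*(-4))*((1/2)*(2 + 5)/5))*307 = ((-5 + 20)*((1/2)*(1/5)*7))*307 = (15*(7/10))*307 = (21/2)*307 = 6447/2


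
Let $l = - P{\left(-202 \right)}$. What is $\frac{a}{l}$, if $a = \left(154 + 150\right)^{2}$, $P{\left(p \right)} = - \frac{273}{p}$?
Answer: $- \frac{18668032}{273} \approx -68381.0$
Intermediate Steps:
$a = 92416$ ($a = 304^{2} = 92416$)
$l = - \frac{273}{202}$ ($l = - \frac{-273}{-202} = - \frac{\left(-273\right) \left(-1\right)}{202} = \left(-1\right) \frac{273}{202} = - \frac{273}{202} \approx -1.3515$)
$\frac{a}{l} = \frac{92416}{- \frac{273}{202}} = 92416 \left(- \frac{202}{273}\right) = - \frac{18668032}{273}$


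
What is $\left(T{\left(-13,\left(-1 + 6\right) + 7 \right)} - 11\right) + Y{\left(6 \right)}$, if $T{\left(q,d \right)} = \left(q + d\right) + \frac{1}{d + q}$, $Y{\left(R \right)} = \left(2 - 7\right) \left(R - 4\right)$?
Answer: $-23$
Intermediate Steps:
$Y{\left(R \right)} = 20 - 5 R$ ($Y{\left(R \right)} = - 5 \left(-4 + R\right) = 20 - 5 R$)
$T{\left(q,d \right)} = d + q + \frac{1}{d + q}$ ($T{\left(q,d \right)} = \left(d + q\right) + \frac{1}{d + q} = d + q + \frac{1}{d + q}$)
$\left(T{\left(-13,\left(-1 + 6\right) + 7 \right)} - 11\right) + Y{\left(6 \right)} = \left(\frac{1 + \left(\left(-1 + 6\right) + 7\right)^{2} + \left(-13\right)^{2} + 2 \left(\left(-1 + 6\right) + 7\right) \left(-13\right)}{\left(\left(-1 + 6\right) + 7\right) - 13} - 11\right) + \left(20 - 30\right) = \left(\frac{1 + \left(5 + 7\right)^{2} + 169 + 2 \left(5 + 7\right) \left(-13\right)}{\left(5 + 7\right) - 13} - 11\right) + \left(20 - 30\right) = \left(\frac{1 + 12^{2} + 169 + 2 \cdot 12 \left(-13\right)}{12 - 13} - 11\right) - 10 = \left(\frac{1 + 144 + 169 - 312}{-1} - 11\right) - 10 = \left(\left(-1\right) 2 - 11\right) - 10 = \left(-2 - 11\right) - 10 = -13 - 10 = -23$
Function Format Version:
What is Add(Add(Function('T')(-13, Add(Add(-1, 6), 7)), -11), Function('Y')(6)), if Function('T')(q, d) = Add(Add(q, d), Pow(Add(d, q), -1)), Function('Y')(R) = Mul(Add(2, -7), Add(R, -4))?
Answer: -23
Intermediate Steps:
Function('Y')(R) = Add(20, Mul(-5, R)) (Function('Y')(R) = Mul(-5, Add(-4, R)) = Add(20, Mul(-5, R)))
Function('T')(q, d) = Add(d, q, Pow(Add(d, q), -1)) (Function('T')(q, d) = Add(Add(d, q), Pow(Add(d, q), -1)) = Add(d, q, Pow(Add(d, q), -1)))
Add(Add(Function('T')(-13, Add(Add(-1, 6), 7)), -11), Function('Y')(6)) = Add(Add(Mul(Pow(Add(Add(Add(-1, 6), 7), -13), -1), Add(1, Pow(Add(Add(-1, 6), 7), 2), Pow(-13, 2), Mul(2, Add(Add(-1, 6), 7), -13))), -11), Add(20, Mul(-5, 6))) = Add(Add(Mul(Pow(Add(Add(5, 7), -13), -1), Add(1, Pow(Add(5, 7), 2), 169, Mul(2, Add(5, 7), -13))), -11), Add(20, -30)) = Add(Add(Mul(Pow(Add(12, -13), -1), Add(1, Pow(12, 2), 169, Mul(2, 12, -13))), -11), -10) = Add(Add(Mul(Pow(-1, -1), Add(1, 144, 169, -312)), -11), -10) = Add(Add(Mul(-1, 2), -11), -10) = Add(Add(-2, -11), -10) = Add(-13, -10) = -23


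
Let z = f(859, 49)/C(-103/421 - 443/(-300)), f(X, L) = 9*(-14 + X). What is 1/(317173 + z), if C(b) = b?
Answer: 155603/50313581819 ≈ 3.0927e-6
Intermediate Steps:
f(X, L) = -126 + 9*X
z = 960511500/155603 (z = (-126 + 9*859)/(-103/421 - 443/(-300)) = (-126 + 7731)/(-103*1/421 - 443*(-1/300)) = 7605/(-103/421 + 443/300) = 7605/(155603/126300) = 7605*(126300/155603) = 960511500/155603 ≈ 6172.8)
1/(317173 + z) = 1/(317173 + 960511500/155603) = 1/(50313581819/155603) = 155603/50313581819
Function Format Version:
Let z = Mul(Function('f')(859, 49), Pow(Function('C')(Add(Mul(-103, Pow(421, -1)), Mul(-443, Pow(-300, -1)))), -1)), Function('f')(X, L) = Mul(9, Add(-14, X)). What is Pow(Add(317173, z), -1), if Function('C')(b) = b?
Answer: Rational(155603, 50313581819) ≈ 3.0927e-6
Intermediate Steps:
Function('f')(X, L) = Add(-126, Mul(9, X))
z = Rational(960511500, 155603) (z = Mul(Add(-126, Mul(9, 859)), Pow(Add(Mul(-103, Pow(421, -1)), Mul(-443, Pow(-300, -1))), -1)) = Mul(Add(-126, 7731), Pow(Add(Mul(-103, Rational(1, 421)), Mul(-443, Rational(-1, 300))), -1)) = Mul(7605, Pow(Add(Rational(-103, 421), Rational(443, 300)), -1)) = Mul(7605, Pow(Rational(155603, 126300), -1)) = Mul(7605, Rational(126300, 155603)) = Rational(960511500, 155603) ≈ 6172.8)
Pow(Add(317173, z), -1) = Pow(Add(317173, Rational(960511500, 155603)), -1) = Pow(Rational(50313581819, 155603), -1) = Rational(155603, 50313581819)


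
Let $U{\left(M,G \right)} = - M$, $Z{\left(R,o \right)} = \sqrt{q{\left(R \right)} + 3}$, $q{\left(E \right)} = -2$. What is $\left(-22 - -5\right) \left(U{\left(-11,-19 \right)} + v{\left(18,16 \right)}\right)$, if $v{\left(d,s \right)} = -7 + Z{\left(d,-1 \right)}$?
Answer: $-85$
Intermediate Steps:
$Z{\left(R,o \right)} = 1$ ($Z{\left(R,o \right)} = \sqrt{-2 + 3} = \sqrt{1} = 1$)
$v{\left(d,s \right)} = -6$ ($v{\left(d,s \right)} = -7 + 1 = -6$)
$\left(-22 - -5\right) \left(U{\left(-11,-19 \right)} + v{\left(18,16 \right)}\right) = \left(-22 - -5\right) \left(\left(-1\right) \left(-11\right) - 6\right) = \left(-22 + 5\right) \left(11 - 6\right) = \left(-17\right) 5 = -85$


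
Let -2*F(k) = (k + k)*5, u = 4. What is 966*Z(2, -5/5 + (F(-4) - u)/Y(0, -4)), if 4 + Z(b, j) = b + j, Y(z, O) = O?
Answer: -6762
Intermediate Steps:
F(k) = -5*k (F(k) = -(k + k)*5/2 = -2*k*5/2 = -5*k)
Z(b, j) = -4 + b + j (Z(b, j) = -4 + (b + j) = -4 + b + j)
966*Z(2, -5/5 + (F(-4) - u)/Y(0, -4)) = 966*(-4 + 2 + (-5/5 + (-5*(-4) - 1*4)/(-4))) = 966*(-4 + 2 + (-5*1/5 + (20 - 4)*(-1/4))) = 966*(-4 + 2 + (-1 + 16*(-1/4))) = 966*(-4 + 2 + (-1 - 4)) = 966*(-4 + 2 - 5) = 966*(-7) = -6762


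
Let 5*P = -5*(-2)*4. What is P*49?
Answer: 392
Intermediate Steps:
P = 8 (P = (-5*(-2)*4)/5 = (10*4)/5 = (⅕)*40 = 8)
P*49 = 8*49 = 392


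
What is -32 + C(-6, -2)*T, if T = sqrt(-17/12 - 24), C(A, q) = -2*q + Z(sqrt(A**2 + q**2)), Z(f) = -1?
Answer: -32 + I*sqrt(915)/2 ≈ -32.0 + 15.124*I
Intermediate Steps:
C(A, q) = -1 - 2*q (C(A, q) = -2*q - 1 = -1 - 2*q)
T = I*sqrt(915)/6 (T = sqrt(-17*1/12 - 24) = sqrt(-17/12 - 24) = sqrt(-305/12) = I*sqrt(915)/6 ≈ 5.0415*I)
-32 + C(-6, -2)*T = -32 + (-1 - 2*(-2))*(I*sqrt(915)/6) = -32 + (-1 + 4)*(I*sqrt(915)/6) = -32 + 3*(I*sqrt(915)/6) = -32 + I*sqrt(915)/2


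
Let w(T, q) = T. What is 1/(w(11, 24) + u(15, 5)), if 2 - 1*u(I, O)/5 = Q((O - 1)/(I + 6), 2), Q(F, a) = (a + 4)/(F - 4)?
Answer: 8/231 ≈ 0.034632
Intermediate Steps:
Q(F, a) = (4 + a)/(-4 + F)
u(I, O) = 10 - 30/(-4 + (-1 + O)/(6 + I)) (u(I, O) = 10 - 5*(4 + 2)/(-4 + (O - 1)/(I + 6)) = 10 - 5*6/(-4 + (-1 + O)/(6 + I)) = 10 - 30/(-4 + (-1 + O)/(6 + I)))
1/(w(11, 24) + u(15, 5)) = 1/(11 + 10*(43 - 1*5 + 7*15)/(25 - 1*5 + 4*15)) = 1/(11 + 10*(43 - 5 + 105)/(25 - 5 + 60)) = 1/(11 + 10*143/80) = 1/(11 + 10*(1/80)*143) = 1/(11 + 143/8) = 1/(231/8) = 8/231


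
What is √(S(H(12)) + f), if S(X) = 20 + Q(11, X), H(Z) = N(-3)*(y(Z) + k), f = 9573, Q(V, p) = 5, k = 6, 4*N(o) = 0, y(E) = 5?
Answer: √9598 ≈ 97.969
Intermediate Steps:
N(o) = 0 (N(o) = (¼)*0 = 0)
H(Z) = 0 (H(Z) = 0*(5 + 6) = 0*11 = 0)
S(X) = 25 (S(X) = 20 + 5 = 25)
√(S(H(12)) + f) = √(25 + 9573) = √9598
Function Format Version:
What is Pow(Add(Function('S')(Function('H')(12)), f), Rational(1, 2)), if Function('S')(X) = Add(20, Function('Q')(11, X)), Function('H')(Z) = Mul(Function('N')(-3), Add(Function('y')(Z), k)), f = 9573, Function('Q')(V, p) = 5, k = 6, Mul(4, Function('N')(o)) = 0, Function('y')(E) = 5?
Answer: Pow(9598, Rational(1, 2)) ≈ 97.969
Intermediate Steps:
Function('N')(o) = 0 (Function('N')(o) = Mul(Rational(1, 4), 0) = 0)
Function('H')(Z) = 0 (Function('H')(Z) = Mul(0, Add(5, 6)) = Mul(0, 11) = 0)
Function('S')(X) = 25 (Function('S')(X) = Add(20, 5) = 25)
Pow(Add(Function('S')(Function('H')(12)), f), Rational(1, 2)) = Pow(Add(25, 9573), Rational(1, 2)) = Pow(9598, Rational(1, 2))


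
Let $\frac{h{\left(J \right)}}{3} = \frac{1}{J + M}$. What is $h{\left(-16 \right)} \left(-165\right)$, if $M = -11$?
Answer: $\frac{55}{3} \approx 18.333$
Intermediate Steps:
$h{\left(J \right)} = \frac{3}{-11 + J}$ ($h{\left(J \right)} = \frac{3}{J - 11} = \frac{3}{-11 + J}$)
$h{\left(-16 \right)} \left(-165\right) = \frac{3}{-11 - 16} \left(-165\right) = \frac{3}{-27} \left(-165\right) = 3 \left(- \frac{1}{27}\right) \left(-165\right) = \left(- \frac{1}{9}\right) \left(-165\right) = \frac{55}{3}$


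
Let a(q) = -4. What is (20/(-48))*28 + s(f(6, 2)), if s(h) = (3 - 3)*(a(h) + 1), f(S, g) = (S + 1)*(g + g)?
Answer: -35/3 ≈ -11.667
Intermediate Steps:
f(S, g) = 2*g*(1 + S) (f(S, g) = (1 + S)*(2*g) = 2*g*(1 + S))
s(h) = 0 (s(h) = (3 - 3)*(-4 + 1) = 0*(-3) = 0)
(20/(-48))*28 + s(f(6, 2)) = (20/(-48))*28 + 0 = (20*(-1/48))*28 + 0 = -5/12*28 + 0 = -35/3 + 0 = -35/3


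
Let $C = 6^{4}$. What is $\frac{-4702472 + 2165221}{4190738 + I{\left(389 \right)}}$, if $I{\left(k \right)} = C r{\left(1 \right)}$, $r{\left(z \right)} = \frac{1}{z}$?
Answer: $- \frac{2537251}{4192034} \approx -0.60526$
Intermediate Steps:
$C = 1296$
$I{\left(k \right)} = 1296$ ($I{\left(k \right)} = \frac{1296}{1} = 1296 \cdot 1 = 1296$)
$\frac{-4702472 + 2165221}{4190738 + I{\left(389 \right)}} = \frac{-4702472 + 2165221}{4190738 + 1296} = - \frac{2537251}{4192034}$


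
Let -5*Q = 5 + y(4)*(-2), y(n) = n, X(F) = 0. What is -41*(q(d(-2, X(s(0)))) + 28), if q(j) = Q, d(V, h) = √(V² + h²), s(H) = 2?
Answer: -5863/5 ≈ -1172.6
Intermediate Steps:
Q = ⅗ (Q = -(5 + 4*(-2))/5 = -(5 - 8)/5 = -⅕*(-3) = ⅗ ≈ 0.60000)
q(j) = ⅗
-41*(q(d(-2, X(s(0)))) + 28) = -41*(⅗ + 28) = -41*143/5 = -5863/5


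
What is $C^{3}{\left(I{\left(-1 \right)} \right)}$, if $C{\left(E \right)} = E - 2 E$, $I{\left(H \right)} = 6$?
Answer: $-216$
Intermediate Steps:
$C{\left(E \right)} = - E$
$C^{3}{\left(I{\left(-1 \right)} \right)} = \left(\left(-1\right) 6\right)^{3} = \left(-6\right)^{3} = -216$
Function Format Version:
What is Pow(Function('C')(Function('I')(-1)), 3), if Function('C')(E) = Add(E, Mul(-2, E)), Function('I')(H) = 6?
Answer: -216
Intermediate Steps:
Function('C')(E) = Mul(-1, E)
Pow(Function('C')(Function('I')(-1)), 3) = Pow(Mul(-1, 6), 3) = Pow(-6, 3) = -216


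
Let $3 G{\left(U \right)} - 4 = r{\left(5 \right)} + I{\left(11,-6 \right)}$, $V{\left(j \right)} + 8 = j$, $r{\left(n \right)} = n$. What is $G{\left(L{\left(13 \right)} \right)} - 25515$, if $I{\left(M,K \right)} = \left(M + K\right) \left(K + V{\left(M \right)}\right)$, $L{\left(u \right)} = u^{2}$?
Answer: $-25517$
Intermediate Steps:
$V{\left(j \right)} = -8 + j$
$I{\left(M,K \right)} = \left(K + M\right) \left(-8 + K + M\right)$ ($I{\left(M,K \right)} = \left(M + K\right) \left(K + \left(-8 + M\right)\right) = \left(K + M\right) \left(-8 + K + M\right)$)
$G{\left(U \right)} = -2$ ($G{\left(U \right)} = \frac{4}{3} + \frac{5 + \left(\left(-6\right)^{2} - 66 - 6 \left(-8 + 11\right) + 11 \left(-8 + 11\right)\right)}{3} = \frac{4}{3} + \frac{5 + \left(36 - 66 - 18 + 11 \cdot 3\right)}{3} = \frac{4}{3} + \frac{5 + \left(36 - 66 - 18 + 33\right)}{3} = \frac{4}{3} + \frac{5 - 15}{3} = \frac{4}{3} + \frac{1}{3} \left(-10\right) = \frac{4}{3} - \frac{10}{3} = -2$)
$G{\left(L{\left(13 \right)} \right)} - 25515 = -2 - 25515 = -25517$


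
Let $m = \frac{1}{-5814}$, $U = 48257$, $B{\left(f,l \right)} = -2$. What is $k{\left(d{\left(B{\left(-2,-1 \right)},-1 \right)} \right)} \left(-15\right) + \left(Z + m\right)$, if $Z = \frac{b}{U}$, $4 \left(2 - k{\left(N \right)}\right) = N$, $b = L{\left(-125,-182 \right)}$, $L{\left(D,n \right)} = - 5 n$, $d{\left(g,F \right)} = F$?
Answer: $- \frac{18927733399}{561132396} \approx -33.731$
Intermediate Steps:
$b = 910$ ($b = \left(-5\right) \left(-182\right) = 910$)
$k{\left(N \right)} = 2 - \frac{N}{4}$
$m = - \frac{1}{5814} \approx -0.000172$
$Z = \frac{910}{48257} \approx 0.018857$
$k{\left(d{\left(B{\left(-2,-1 \right)},-1 \right)} \right)} \left(-15\right) + \left(Z + m\right) = \left(2 - - \frac{1}{4}\right) \left(-15\right) + \left(\frac{910}{48257} - \frac{1}{5814}\right) = \left(2 + \frac{1}{4}\right) \left(-15\right) + \frac{5242483}{280566198} = \frac{9}{4} \left(-15\right) + \frac{5242483}{280566198} = - \frac{135}{4} + \frac{5242483}{280566198} = - \frac{18927733399}{561132396}$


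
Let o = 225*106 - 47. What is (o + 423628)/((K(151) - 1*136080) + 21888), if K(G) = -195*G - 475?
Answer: -447431/144112 ≈ -3.1047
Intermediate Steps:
K(G) = -475 - 195*G
o = 23803 (o = 23850 - 47 = 23803)
(o + 423628)/((K(151) - 1*136080) + 21888) = (23803 + 423628)/(((-475 - 195*151) - 1*136080) + 21888) = 447431/(((-475 - 29445) - 136080) + 21888) = 447431/((-29920 - 136080) + 21888) = 447431/(-166000 + 21888) = 447431/(-144112) = 447431*(-1/144112) = -447431/144112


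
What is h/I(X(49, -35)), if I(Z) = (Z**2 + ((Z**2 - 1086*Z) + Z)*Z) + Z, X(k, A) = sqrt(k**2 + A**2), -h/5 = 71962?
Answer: 390034040/4247597927 + 652515435*sqrt(74)/1100127863093 ≈ 0.096927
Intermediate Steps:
h = -359810 (h = -5*71962 = -359810)
X(k, A) = sqrt(A**2 + k**2)
I(Z) = Z + Z**2 + Z*(Z**2 - 1085*Z) (I(Z) = (Z**2 + (Z**2 - 1085*Z)*Z) + Z = (Z**2 + Z*(Z**2 - 1085*Z)) + Z = Z + Z**2 + Z*(Z**2 - 1085*Z))
h/I(X(49, -35)) = -359810*1/(sqrt((-35)**2 + 49**2)*(1 + (sqrt((-35)**2 + 49**2))**2 - 1084*sqrt((-35)**2 + 49**2))) = -359810*1/(sqrt(1225 + 2401)*(1 + (sqrt(1225 + 2401))**2 - 1084*sqrt(1225 + 2401))) = -359810*sqrt(74)/(518*(1 + (sqrt(3626))**2 - 7588*sqrt(74))) = -359810*sqrt(74)/(518*(1 + (7*sqrt(74))**2 - 7588*sqrt(74))) = -359810*sqrt(74)/(518*(1 + 3626 - 7588*sqrt(74))) = -359810*sqrt(74)/(518*(3627 - 7588*sqrt(74))) = -179905*sqrt(74)/(259*(3627 - 7588*sqrt(74)))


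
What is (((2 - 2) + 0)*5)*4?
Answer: 0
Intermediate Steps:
(((2 - 2) + 0)*5)*4 = ((0 + 0)*5)*4 = (0*5)*4 = 0*4 = 0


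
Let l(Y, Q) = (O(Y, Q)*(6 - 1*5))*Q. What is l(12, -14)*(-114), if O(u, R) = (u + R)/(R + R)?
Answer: 114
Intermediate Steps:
O(u, R) = (R + u)/(2*R) (O(u, R) = (R + u)/((2*R)) = (R + u)*(1/(2*R)) = (R + u)/(2*R))
l(Y, Q) = Q/2 + Y/2 (l(Y, Q) = (((Q + Y)/(2*Q))*(6 - 1*5))*Q = (((Q + Y)/(2*Q))*(6 - 5))*Q = (((Q + Y)/(2*Q))*1)*Q = ((Q + Y)/(2*Q))*Q = Q/2 + Y/2)
l(12, -14)*(-114) = ((½)*(-14) + (½)*12)*(-114) = (-7 + 6)*(-114) = -1*(-114) = 114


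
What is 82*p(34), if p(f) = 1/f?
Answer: 41/17 ≈ 2.4118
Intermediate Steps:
82*p(34) = 82/34 = 82*(1/34) = 41/17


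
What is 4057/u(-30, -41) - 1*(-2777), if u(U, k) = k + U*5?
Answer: 526350/191 ≈ 2755.8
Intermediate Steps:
u(U, k) = k + 5*U
4057/u(-30, -41) - 1*(-2777) = 4057/(-41 + 5*(-30)) - 1*(-2777) = 4057/(-41 - 150) + 2777 = 4057/(-191) + 2777 = 4057*(-1/191) + 2777 = -4057/191 + 2777 = 526350/191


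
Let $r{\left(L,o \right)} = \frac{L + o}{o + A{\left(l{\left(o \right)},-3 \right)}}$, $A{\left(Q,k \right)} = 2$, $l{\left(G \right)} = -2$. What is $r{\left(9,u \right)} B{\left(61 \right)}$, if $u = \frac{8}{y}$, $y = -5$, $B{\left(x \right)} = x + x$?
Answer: $2257$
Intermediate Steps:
$B{\left(x \right)} = 2 x$
$u = - \frac{8}{5}$ ($u = \frac{8}{-5} = 8 \left(- \frac{1}{5}\right) = - \frac{8}{5} \approx -1.6$)
$r{\left(L,o \right)} = \frac{L + o}{2 + o}$ ($r{\left(L,o \right)} = \frac{L + o}{o + 2} = \frac{L + o}{2 + o}$)
$r{\left(9,u \right)} B{\left(61 \right)} = \frac{9 - \frac{8}{5}}{2 - \frac{8}{5}} \cdot 2 \cdot 61 = \frac{1}{\frac{2}{5}} \cdot \frac{37}{5} \cdot 122 = \frac{5}{2} \cdot \frac{37}{5} \cdot 122 = \frac{37}{2} \cdot 122 = 2257$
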